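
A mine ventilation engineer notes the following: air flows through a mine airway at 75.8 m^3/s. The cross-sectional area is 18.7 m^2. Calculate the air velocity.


4.0535 m/s

Velocity = flow rate / cross-sectional area
= 75.8 / 18.7
= 4.0535 m/s


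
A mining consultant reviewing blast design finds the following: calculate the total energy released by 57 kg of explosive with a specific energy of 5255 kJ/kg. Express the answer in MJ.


Energy = mass * specific_energy / 1000
= 57 * 5255 / 1000
= 299535 / 1000
= 299.535 MJ

299.535 MJ


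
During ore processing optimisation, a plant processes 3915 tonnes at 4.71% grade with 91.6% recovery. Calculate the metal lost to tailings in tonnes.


Total metal in feed:
= 3915 * 4.71 / 100 = 184.3965 tonnes
Metal recovered:
= 184.3965 * 91.6 / 100 = 168.907194 tonnes
Metal lost to tailings:
= 184.3965 - 168.907194
= 15.4893 tonnes

15.4893 tonnes


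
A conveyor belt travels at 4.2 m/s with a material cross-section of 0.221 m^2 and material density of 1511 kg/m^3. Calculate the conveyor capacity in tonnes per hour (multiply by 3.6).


5049.0367 t/h

Volumetric flow = speed * area
= 4.2 * 0.221 = 0.9282 m^3/s
Mass flow = volumetric * density
= 0.9282 * 1511 = 1402.5102 kg/s
Convert to t/h: multiply by 3.6
Capacity = 1402.5102 * 3.6
= 5049.0367 t/h


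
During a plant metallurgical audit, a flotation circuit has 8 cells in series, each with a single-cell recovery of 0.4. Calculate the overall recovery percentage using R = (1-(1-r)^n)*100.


98.3204%

Complement of single-cell recovery:
1 - r = 1 - 0.4 = 0.6
Raise to power n:
(1 - r)^8 = 0.6^8 = 0.01679616
Overall recovery:
R = (1 - 0.01679616) * 100
= 98.3204%


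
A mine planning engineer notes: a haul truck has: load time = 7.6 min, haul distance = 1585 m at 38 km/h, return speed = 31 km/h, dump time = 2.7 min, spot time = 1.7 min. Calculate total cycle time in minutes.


Convert haul speed to m/min: 38 * 1000/60 = 633.3333333 m/min
Haul time = 1585 / 633.3333333 = 2.502631579 min
Convert return speed to m/min: 31 * 1000/60 = 516.6666667 m/min
Return time = 1585 / 516.6666667 = 3.067741935 min
Total cycle time:
= 7.6 + 2.502631579 + 2.7 + 3.067741935 + 1.7
= 17.5704 min

17.5704 min


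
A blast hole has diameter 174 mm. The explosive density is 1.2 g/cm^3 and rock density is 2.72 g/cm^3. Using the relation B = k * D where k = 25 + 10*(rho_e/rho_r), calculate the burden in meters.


First, compute k:
rho_e / rho_r = 1.2 / 2.72 = 0.4411764706
k = 25 + 10 * 0.4411764706 = 29.41176471
Then, compute burden:
B = k * D / 1000 = 29.41176471 * 174 / 1000
= 5117.647059 / 1000
= 5.1176 m

5.1176 m


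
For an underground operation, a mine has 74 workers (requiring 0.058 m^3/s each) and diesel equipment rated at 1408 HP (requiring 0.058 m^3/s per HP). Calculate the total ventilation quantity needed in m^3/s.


85.956 m^3/s

Airflow for workers:
Q_people = 74 * 0.058 = 4.292 m^3/s
Airflow for diesel equipment:
Q_diesel = 1408 * 0.058 = 81.664 m^3/s
Total ventilation:
Q_total = 4.292 + 81.664
= 85.956 m^3/s


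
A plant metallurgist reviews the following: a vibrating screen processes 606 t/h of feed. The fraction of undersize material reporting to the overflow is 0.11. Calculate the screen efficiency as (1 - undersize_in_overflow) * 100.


Screen efficiency = (1 - fraction of undersize in overflow) * 100
= (1 - 0.11) * 100
= 0.89 * 100
= 89.0%

89.0%


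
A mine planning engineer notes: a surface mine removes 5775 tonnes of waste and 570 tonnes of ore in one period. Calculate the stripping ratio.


10.1316

Stripping ratio = waste tonnage / ore tonnage
= 5775 / 570
= 10.1316


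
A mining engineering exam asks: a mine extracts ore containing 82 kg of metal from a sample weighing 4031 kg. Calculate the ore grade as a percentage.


2.0342%

Ore grade = (metal mass / ore mass) * 100
= (82 / 4031) * 100
= 0.02034234681 * 100
= 2.0342%


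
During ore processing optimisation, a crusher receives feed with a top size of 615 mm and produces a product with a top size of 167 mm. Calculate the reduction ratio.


Reduction ratio = feed size / product size
= 615 / 167
= 3.6826

3.6826


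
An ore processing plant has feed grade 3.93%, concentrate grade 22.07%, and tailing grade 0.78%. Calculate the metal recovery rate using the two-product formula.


Using the two-product formula:
R = 100 * c * (f - t) / (f * (c - t))
Numerator = 100 * 22.07 * (3.93 - 0.78)
= 100 * 22.07 * 3.15
= 6952.05
Denominator = 3.93 * (22.07 - 0.78)
= 3.93 * 21.29
= 83.6697
R = 6952.05 / 83.6697
= 83.0892%

83.0892%


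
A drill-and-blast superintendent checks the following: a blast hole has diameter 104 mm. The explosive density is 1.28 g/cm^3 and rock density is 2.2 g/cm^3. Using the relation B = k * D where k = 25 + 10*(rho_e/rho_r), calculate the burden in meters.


First, compute k:
rho_e / rho_r = 1.28 / 2.2 = 0.5818181818
k = 25 + 10 * 0.5818181818 = 30.81818182
Then, compute burden:
B = k * D / 1000 = 30.81818182 * 104 / 1000
= 3205.090909 / 1000
= 3.2051 m

3.2051 m


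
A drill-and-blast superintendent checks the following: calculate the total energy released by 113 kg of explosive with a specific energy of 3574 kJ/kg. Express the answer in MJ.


403.862 MJ

Energy = mass * specific_energy / 1000
= 113 * 3574 / 1000
= 403862 / 1000
= 403.862 MJ


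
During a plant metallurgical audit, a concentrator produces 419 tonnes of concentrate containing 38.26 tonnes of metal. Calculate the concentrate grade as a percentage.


Grade = (metal in concentrate / concentrate mass) * 100
= (38.26 / 419) * 100
= 0.09131264916 * 100
= 9.1313%

9.1313%


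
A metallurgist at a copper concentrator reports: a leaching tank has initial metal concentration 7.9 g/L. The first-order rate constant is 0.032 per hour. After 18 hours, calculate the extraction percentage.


Compute the exponent:
-k * t = -0.032 * 18 = -0.576
Remaining concentration:
C = 7.9 * exp(-0.576)
= 7.9 * 0.5621424452
= 4.440925317 g/L
Extracted = 7.9 - 4.440925317 = 3.459074683 g/L
Extraction % = 3.459074683 / 7.9 * 100
= 43.7858%

43.7858%


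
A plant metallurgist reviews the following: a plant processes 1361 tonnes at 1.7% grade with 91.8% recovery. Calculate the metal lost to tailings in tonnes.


1.8972 tonnes

Total metal in feed:
= 1361 * 1.7 / 100 = 23.137 tonnes
Metal recovered:
= 23.137 * 91.8 / 100 = 21.239766 tonnes
Metal lost to tailings:
= 23.137 - 21.239766
= 1.8972 tonnes


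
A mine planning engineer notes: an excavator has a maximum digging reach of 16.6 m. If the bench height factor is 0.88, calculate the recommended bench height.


Bench height = reach * factor
= 16.6 * 0.88
= 14.608 m

14.608 m


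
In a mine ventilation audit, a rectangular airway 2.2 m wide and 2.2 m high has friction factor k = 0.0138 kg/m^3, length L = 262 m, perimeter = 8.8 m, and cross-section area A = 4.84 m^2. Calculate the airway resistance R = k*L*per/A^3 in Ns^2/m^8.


0.2806 Ns^2/m^8

Compute the numerator:
k * L * per = 0.0138 * 262 * 8.8
= 31.81728
Compute the denominator:
A^3 = 4.84^3 = 113.379904
Resistance:
R = 31.81728 / 113.379904
= 0.2806 Ns^2/m^8


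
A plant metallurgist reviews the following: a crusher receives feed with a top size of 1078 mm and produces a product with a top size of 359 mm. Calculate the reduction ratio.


3.0028

Reduction ratio = feed size / product size
= 1078 / 359
= 3.0028


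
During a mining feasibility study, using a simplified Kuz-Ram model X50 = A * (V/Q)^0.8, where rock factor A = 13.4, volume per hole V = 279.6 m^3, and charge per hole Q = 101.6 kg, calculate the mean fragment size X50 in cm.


30.1175 cm

Compute V/Q:
V/Q = 279.6 / 101.6 = 2.751968504
Raise to the power 0.8:
(V/Q)^0.8 = 2.751968504^0.8 = 2.247577973
Multiply by A:
X50 = 13.4 * 2.247577973
= 30.1175 cm


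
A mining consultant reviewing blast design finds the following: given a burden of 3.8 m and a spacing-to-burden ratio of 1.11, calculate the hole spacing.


Spacing = burden * ratio
= 3.8 * 1.11
= 4.218 m

4.218 m


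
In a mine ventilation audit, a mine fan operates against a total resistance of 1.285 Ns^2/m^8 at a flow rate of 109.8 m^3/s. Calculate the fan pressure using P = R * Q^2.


Compute Q^2:
Q^2 = 109.8^2 = 12056.04
Compute pressure:
P = R * Q^2 = 1.285 * 12056.04
= 15492.0114 Pa

15492.0114 Pa


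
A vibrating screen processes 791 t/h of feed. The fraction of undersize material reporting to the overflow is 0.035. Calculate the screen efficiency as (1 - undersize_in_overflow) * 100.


Screen efficiency = (1 - fraction of undersize in overflow) * 100
= (1 - 0.035) * 100
= 0.965 * 100
= 96.5%

96.5%


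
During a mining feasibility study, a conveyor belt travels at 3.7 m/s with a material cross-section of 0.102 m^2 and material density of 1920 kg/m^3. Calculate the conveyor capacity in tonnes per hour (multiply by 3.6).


Volumetric flow = speed * area
= 3.7 * 0.102 = 0.3774 m^3/s
Mass flow = volumetric * density
= 0.3774 * 1920 = 724.608 kg/s
Convert to t/h: multiply by 3.6
Capacity = 724.608 * 3.6
= 2608.5888 t/h

2608.5888 t/h


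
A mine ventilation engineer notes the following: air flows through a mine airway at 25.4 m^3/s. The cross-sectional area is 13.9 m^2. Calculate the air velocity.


Velocity = flow rate / cross-sectional area
= 25.4 / 13.9
= 1.8273 m/s

1.8273 m/s


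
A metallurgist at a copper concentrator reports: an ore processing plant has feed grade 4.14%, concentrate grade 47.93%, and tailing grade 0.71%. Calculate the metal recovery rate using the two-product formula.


Using the two-product formula:
R = 100 * c * (f - t) / (f * (c - t))
Numerator = 100 * 47.93 * (4.14 - 0.71)
= 100 * 47.93 * 3.43
= 16439.99
Denominator = 4.14 * (47.93 - 0.71)
= 4.14 * 47.22
= 195.4908
R = 16439.99 / 195.4908
= 84.096%

84.096%


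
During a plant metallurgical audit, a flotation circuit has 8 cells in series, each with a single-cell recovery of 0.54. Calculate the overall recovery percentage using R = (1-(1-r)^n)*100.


99.7995%

Complement of single-cell recovery:
1 - r = 1 - 0.54 = 0.46
Raise to power n:
(1 - r)^8 = 0.46^8 = 0.002004761223
Overall recovery:
R = (1 - 0.002004761223) * 100
= 99.7995%


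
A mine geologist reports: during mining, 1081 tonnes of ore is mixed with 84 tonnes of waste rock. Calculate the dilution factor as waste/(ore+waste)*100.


7.2103%

Total material = ore + waste
= 1081 + 84 = 1165 tonnes
Dilution = waste / total * 100
= 84 / 1165 * 100
= 0.07210300429 * 100
= 7.2103%


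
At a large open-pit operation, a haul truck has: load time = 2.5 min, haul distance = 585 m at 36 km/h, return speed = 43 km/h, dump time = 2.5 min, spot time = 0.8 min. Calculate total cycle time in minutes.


7.5913 min

Convert haul speed to m/min: 36 * 1000/60 = 600 m/min
Haul time = 585 / 600 = 0.975 min
Convert return speed to m/min: 43 * 1000/60 = 716.6666667 m/min
Return time = 585 / 716.6666667 = 0.8162790698 min
Total cycle time:
= 2.5 + 0.975 + 2.5 + 0.8162790698 + 0.8
= 7.5913 min


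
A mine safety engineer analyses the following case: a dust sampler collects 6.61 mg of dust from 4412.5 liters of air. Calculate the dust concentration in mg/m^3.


Convert liters to m^3: 1 m^3 = 1000 L
Concentration = mass / volume * 1000
= 6.61 / 4412.5 * 1000
= 0.001498016997 * 1000
= 1.498 mg/m^3

1.498 mg/m^3


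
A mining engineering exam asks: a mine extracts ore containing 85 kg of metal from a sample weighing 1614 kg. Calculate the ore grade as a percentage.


Ore grade = (metal mass / ore mass) * 100
= (85 / 1614) * 100
= 0.05266418835 * 100
= 5.2664%

5.2664%


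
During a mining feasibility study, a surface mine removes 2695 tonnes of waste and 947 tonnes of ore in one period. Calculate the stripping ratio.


2.8458

Stripping ratio = waste tonnage / ore tonnage
= 2695 / 947
= 2.8458


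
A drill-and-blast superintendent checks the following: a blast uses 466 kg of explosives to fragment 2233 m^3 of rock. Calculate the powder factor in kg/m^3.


Powder factor = explosive mass / rock volume
= 466 / 2233
= 0.2087 kg/m^3

0.2087 kg/m^3


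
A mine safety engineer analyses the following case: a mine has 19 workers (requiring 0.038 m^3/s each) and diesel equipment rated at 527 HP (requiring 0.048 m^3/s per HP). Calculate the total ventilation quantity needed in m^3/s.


Airflow for workers:
Q_people = 19 * 0.038 = 0.722 m^3/s
Airflow for diesel equipment:
Q_diesel = 527 * 0.048 = 25.296 m^3/s
Total ventilation:
Q_total = 0.722 + 25.296
= 26.018 m^3/s

26.018 m^3/s


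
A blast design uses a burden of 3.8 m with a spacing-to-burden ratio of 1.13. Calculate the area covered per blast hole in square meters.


First, find the spacing:
Spacing = burden * ratio = 3.8 * 1.13
= 4.294 m
Then, calculate the area:
Area = burden * spacing = 3.8 * 4.294
= 16.3172 m^2

16.3172 m^2


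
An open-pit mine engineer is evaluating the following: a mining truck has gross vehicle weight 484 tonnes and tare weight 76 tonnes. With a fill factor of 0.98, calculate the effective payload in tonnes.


Maximum payload = gross - tare
= 484 - 76 = 408 tonnes
Effective payload = max payload * fill factor
= 408 * 0.98
= 399.84 tonnes

399.84 tonnes


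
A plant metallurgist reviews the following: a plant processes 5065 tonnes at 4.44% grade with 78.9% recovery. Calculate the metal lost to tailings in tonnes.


47.4509 tonnes

Total metal in feed:
= 5065 * 4.44 / 100 = 224.886 tonnes
Metal recovered:
= 224.886 * 78.9 / 100 = 177.435054 tonnes
Metal lost to tailings:
= 224.886 - 177.435054
= 47.4509 tonnes


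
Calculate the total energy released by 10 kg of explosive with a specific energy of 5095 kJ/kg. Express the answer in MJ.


Energy = mass * specific_energy / 1000
= 10 * 5095 / 1000
= 50950 / 1000
= 50.95 MJ

50.95 MJ


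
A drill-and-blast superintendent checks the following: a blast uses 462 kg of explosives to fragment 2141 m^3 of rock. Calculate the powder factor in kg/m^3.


0.2158 kg/m^3

Powder factor = explosive mass / rock volume
= 462 / 2141
= 0.2158 kg/m^3


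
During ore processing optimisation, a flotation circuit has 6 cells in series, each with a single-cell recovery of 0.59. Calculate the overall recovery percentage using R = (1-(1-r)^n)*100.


Complement of single-cell recovery:
1 - r = 1 - 0.59 = 0.41
Raise to power n:
(1 - r)^6 = 0.41^6 = 0.004750104241
Overall recovery:
R = (1 - 0.004750104241) * 100
= 99.525%

99.525%


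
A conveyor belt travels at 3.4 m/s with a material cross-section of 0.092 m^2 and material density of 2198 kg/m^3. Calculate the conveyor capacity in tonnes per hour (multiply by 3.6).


2475.1238 t/h

Volumetric flow = speed * area
= 3.4 * 0.092 = 0.3128 m^3/s
Mass flow = volumetric * density
= 0.3128 * 2198 = 687.5344 kg/s
Convert to t/h: multiply by 3.6
Capacity = 687.5344 * 3.6
= 2475.1238 t/h


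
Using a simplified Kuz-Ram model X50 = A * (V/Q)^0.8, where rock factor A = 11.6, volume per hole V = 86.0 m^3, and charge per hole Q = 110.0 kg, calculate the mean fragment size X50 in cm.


9.5267 cm

Compute V/Q:
V/Q = 86.0 / 110.0 = 0.7818181818
Raise to the power 0.8:
(V/Q)^0.8 = 0.7818181818^0.8 = 0.8212674547
Multiply by A:
X50 = 11.6 * 0.8212674547
= 9.5267 cm


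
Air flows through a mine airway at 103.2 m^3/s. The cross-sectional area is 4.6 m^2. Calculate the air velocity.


Velocity = flow rate / cross-sectional area
= 103.2 / 4.6
= 22.4348 m/s

22.4348 m/s


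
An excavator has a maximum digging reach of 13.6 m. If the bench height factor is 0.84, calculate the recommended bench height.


11.424 m

Bench height = reach * factor
= 13.6 * 0.84
= 11.424 m


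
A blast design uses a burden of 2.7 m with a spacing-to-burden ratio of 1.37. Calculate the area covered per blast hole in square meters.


First, find the spacing:
Spacing = burden * ratio = 2.7 * 1.37
= 3.699 m
Then, calculate the area:
Area = burden * spacing = 2.7 * 3.699
= 9.9873 m^2

9.9873 m^2


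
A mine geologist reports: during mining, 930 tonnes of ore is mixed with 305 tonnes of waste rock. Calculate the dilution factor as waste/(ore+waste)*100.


Total material = ore + waste
= 930 + 305 = 1235 tonnes
Dilution = waste / total * 100
= 305 / 1235 * 100
= 0.2469635628 * 100
= 24.6964%

24.6964%


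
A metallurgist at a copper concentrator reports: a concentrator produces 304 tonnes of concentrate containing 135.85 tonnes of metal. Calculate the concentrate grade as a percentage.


44.6875%

Grade = (metal in concentrate / concentrate mass) * 100
= (135.85 / 304) * 100
= 0.446875 * 100
= 44.6875%


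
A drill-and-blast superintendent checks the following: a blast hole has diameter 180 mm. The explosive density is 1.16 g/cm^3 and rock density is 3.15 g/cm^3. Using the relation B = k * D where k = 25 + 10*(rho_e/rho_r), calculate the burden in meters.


First, compute k:
rho_e / rho_r = 1.16 / 3.15 = 0.3682539683
k = 25 + 10 * 0.3682539683 = 28.68253968
Then, compute burden:
B = k * D / 1000 = 28.68253968 * 180 / 1000
= 5162.857143 / 1000
= 5.1629 m

5.1629 m


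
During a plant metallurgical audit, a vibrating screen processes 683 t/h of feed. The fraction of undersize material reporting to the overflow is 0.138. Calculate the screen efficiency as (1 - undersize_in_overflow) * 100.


Screen efficiency = (1 - fraction of undersize in overflow) * 100
= (1 - 0.138) * 100
= 0.862 * 100
= 86.2%

86.2%


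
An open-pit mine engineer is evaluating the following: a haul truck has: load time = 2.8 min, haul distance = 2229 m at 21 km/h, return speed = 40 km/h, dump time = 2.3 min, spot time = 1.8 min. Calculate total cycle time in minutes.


Convert haul speed to m/min: 21 * 1000/60 = 350 m/min
Haul time = 2229 / 350 = 6.368571429 min
Convert return speed to m/min: 40 * 1000/60 = 666.6666667 m/min
Return time = 2229 / 666.6666667 = 3.3435 min
Total cycle time:
= 2.8 + 6.368571429 + 2.3 + 3.3435 + 1.8
= 16.6121 min

16.6121 min


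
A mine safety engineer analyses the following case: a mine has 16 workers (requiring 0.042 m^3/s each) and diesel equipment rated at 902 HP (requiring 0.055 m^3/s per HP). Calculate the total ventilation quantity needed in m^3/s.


50.282 m^3/s

Airflow for workers:
Q_people = 16 * 0.042 = 0.672 m^3/s
Airflow for diesel equipment:
Q_diesel = 902 * 0.055 = 49.61 m^3/s
Total ventilation:
Q_total = 0.672 + 49.61
= 50.282 m^3/s


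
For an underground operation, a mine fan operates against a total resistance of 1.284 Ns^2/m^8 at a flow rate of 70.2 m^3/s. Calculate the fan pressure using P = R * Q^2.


Compute Q^2:
Q^2 = 70.2^2 = 4928.04
Compute pressure:
P = R * Q^2 = 1.284 * 4928.04
= 6327.6034 Pa

6327.6034 Pa


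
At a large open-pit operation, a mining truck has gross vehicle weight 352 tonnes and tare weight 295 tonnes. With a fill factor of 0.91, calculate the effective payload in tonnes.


Maximum payload = gross - tare
= 352 - 295 = 57 tonnes
Effective payload = max payload * fill factor
= 57 * 0.91
= 51.87 tonnes

51.87 tonnes


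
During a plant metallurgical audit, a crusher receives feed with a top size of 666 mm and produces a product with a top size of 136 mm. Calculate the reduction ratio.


Reduction ratio = feed size / product size
= 666 / 136
= 4.8971

4.8971


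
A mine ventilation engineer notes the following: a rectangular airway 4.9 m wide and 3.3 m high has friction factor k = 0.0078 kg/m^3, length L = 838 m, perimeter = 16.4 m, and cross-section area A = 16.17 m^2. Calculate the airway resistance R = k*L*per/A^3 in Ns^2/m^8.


Compute the numerator:
k * L * per = 0.0078 * 838 * 16.4
= 107.19696
Compute the denominator:
A^3 = 16.17^3 = 4227.952113
Resistance:
R = 107.19696 / 4227.952113
= 0.0254 Ns^2/m^8

0.0254 Ns^2/m^8


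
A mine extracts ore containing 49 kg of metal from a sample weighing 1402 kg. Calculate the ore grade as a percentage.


Ore grade = (metal mass / ore mass) * 100
= (49 / 1402) * 100
= 0.03495007133 * 100
= 3.495%

3.495%


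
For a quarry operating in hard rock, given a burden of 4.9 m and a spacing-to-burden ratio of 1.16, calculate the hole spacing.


Spacing = burden * ratio
= 4.9 * 1.16
= 5.684 m

5.684 m


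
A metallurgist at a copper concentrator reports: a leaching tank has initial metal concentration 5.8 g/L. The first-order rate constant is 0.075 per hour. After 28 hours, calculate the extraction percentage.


87.7544%

Compute the exponent:
-k * t = -0.075 * 28 = -2.1
Remaining concentration:
C = 5.8 * exp(-2.1)
= 5.8 * 0.1224564283
= 0.7102472839 g/L
Extracted = 5.8 - 0.7102472839 = 5.089752716 g/L
Extraction % = 5.089752716 / 5.8 * 100
= 87.7544%


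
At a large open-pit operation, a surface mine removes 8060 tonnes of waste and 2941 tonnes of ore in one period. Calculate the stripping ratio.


Stripping ratio = waste tonnage / ore tonnage
= 8060 / 2941
= 2.7406

2.7406


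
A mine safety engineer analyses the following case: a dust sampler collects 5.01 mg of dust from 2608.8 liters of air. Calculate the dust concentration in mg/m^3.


Convert liters to m^3: 1 m^3 = 1000 L
Concentration = mass / volume * 1000
= 5.01 / 2608.8 * 1000
= 0.001920423183 * 1000
= 1.9204 mg/m^3

1.9204 mg/m^3


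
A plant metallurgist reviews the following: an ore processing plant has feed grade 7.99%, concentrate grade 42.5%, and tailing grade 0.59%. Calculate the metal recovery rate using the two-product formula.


Using the two-product formula:
R = 100 * c * (f - t) / (f * (c - t))
Numerator = 100 * 42.5 * (7.99 - 0.59)
= 100 * 42.5 * 7.4
= 31450.0
Denominator = 7.99 * (42.5 - 0.59)
= 7.99 * 41.91
= 334.8609
R = 31450.0 / 334.8609
= 93.9196%

93.9196%


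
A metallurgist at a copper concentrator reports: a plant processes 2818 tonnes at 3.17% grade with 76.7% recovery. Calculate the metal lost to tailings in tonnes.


20.814 tonnes

Total metal in feed:
= 2818 * 3.17 / 100 = 89.3306 tonnes
Metal recovered:
= 89.3306 * 76.7 / 100 = 68.5165702 tonnes
Metal lost to tailings:
= 89.3306 - 68.5165702
= 20.814 tonnes


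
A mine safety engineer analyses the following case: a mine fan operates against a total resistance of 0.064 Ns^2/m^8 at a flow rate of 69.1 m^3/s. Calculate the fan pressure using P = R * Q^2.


Compute Q^2:
Q^2 = 69.1^2 = 4774.81
Compute pressure:
P = R * Q^2 = 0.064 * 4774.81
= 305.5878 Pa

305.5878 Pa


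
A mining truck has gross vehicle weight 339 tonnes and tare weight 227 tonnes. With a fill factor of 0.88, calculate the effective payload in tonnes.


Maximum payload = gross - tare
= 339 - 227 = 112 tonnes
Effective payload = max payload * fill factor
= 112 * 0.88
= 98.56 tonnes

98.56 tonnes


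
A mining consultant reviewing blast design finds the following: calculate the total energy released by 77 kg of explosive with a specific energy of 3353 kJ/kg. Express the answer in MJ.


258.181 MJ

Energy = mass * specific_energy / 1000
= 77 * 3353 / 1000
= 258181 / 1000
= 258.181 MJ


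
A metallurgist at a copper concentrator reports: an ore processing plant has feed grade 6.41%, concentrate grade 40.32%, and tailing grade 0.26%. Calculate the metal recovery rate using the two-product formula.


Using the two-product formula:
R = 100 * c * (f - t) / (f * (c - t))
Numerator = 100 * 40.32 * (6.41 - 0.26)
= 100 * 40.32 * 6.15
= 24796.8
Denominator = 6.41 * (40.32 - 0.26)
= 6.41 * 40.06
= 256.7846
R = 24796.8 / 256.7846
= 96.5665%

96.5665%


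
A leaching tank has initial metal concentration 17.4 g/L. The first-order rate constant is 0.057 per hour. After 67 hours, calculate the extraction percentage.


97.805%

Compute the exponent:
-k * t = -0.057 * 67 = -3.819
Remaining concentration:
C = 17.4 * exp(-3.819)
= 17.4 * 0.02194973966
= 0.3819254701 g/L
Extracted = 17.4 - 0.3819254701 = 17.01807453 g/L
Extraction % = 17.01807453 / 17.4 * 100
= 97.805%


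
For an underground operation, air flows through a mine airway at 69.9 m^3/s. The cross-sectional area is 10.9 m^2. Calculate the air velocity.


Velocity = flow rate / cross-sectional area
= 69.9 / 10.9
= 6.4128 m/s

6.4128 m/s


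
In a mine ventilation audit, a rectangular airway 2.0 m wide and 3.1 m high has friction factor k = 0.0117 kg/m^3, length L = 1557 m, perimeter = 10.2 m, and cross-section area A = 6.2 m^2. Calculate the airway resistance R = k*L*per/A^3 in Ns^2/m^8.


Compute the numerator:
k * L * per = 0.0117 * 1557 * 10.2
= 185.81238
Compute the denominator:
A^3 = 6.2^3 = 238.328
Resistance:
R = 185.81238 / 238.328
= 0.7796 Ns^2/m^8

0.7796 Ns^2/m^8


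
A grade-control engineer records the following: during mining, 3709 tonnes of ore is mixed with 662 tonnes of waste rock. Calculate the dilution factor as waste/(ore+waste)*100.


Total material = ore + waste
= 3709 + 662 = 4371 tonnes
Dilution = waste / total * 100
= 662 / 4371 * 100
= 0.1514527568 * 100
= 15.1453%

15.1453%


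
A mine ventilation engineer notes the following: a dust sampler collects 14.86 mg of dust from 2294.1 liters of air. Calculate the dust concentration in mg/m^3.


Convert liters to m^3: 1 m^3 = 1000 L
Concentration = mass / volume * 1000
= 14.86 / 2294.1 * 1000
= 0.006477485724 * 1000
= 6.4775 mg/m^3

6.4775 mg/m^3


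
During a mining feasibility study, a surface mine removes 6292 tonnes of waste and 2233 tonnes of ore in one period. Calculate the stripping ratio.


2.8177

Stripping ratio = waste tonnage / ore tonnage
= 6292 / 2233
= 2.8177


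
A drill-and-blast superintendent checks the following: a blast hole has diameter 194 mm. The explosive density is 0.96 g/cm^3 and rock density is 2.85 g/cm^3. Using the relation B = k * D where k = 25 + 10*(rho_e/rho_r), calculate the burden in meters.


5.5035 m

First, compute k:
rho_e / rho_r = 0.96 / 2.85 = 0.3368421053
k = 25 + 10 * 0.3368421053 = 28.36842105
Then, compute burden:
B = k * D / 1000 = 28.36842105 * 194 / 1000
= 5503.473684 / 1000
= 5.5035 m


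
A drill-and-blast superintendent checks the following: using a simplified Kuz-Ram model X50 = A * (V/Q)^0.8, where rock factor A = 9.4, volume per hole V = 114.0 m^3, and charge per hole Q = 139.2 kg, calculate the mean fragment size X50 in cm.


Compute V/Q:
V/Q = 114.0 / 139.2 = 0.8189655172
Raise to the power 0.8:
(V/Q)^0.8 = 0.8189655172^0.8 = 0.8523392594
Multiply by A:
X50 = 9.4 * 0.8523392594
= 8.012 cm

8.012 cm


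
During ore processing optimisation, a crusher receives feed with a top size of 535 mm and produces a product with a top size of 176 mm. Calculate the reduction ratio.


3.0398

Reduction ratio = feed size / product size
= 535 / 176
= 3.0398


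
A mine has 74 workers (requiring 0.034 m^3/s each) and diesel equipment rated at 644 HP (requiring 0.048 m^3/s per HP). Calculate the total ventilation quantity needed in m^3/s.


33.428 m^3/s

Airflow for workers:
Q_people = 74 * 0.034 = 2.516 m^3/s
Airflow for diesel equipment:
Q_diesel = 644 * 0.048 = 30.912 m^3/s
Total ventilation:
Q_total = 2.516 + 30.912
= 33.428 m^3/s


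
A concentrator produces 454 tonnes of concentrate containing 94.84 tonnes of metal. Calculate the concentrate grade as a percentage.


Grade = (metal in concentrate / concentrate mass) * 100
= (94.84 / 454) * 100
= 0.2088986784 * 100
= 20.8899%

20.8899%


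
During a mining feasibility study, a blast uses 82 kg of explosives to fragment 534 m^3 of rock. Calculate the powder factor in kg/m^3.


Powder factor = explosive mass / rock volume
= 82 / 534
= 0.1536 kg/m^3

0.1536 kg/m^3


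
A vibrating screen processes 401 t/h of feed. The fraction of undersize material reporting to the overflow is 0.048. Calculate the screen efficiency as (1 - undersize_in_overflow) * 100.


Screen efficiency = (1 - fraction of undersize in overflow) * 100
= (1 - 0.048) * 100
= 0.952 * 100
= 95.2%

95.2%


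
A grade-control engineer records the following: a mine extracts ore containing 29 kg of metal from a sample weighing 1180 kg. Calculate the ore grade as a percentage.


2.4576%

Ore grade = (metal mass / ore mass) * 100
= (29 / 1180) * 100
= 0.02457627119 * 100
= 2.4576%


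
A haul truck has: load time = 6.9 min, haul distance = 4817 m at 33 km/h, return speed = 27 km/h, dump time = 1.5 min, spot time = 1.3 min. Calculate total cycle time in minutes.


29.1626 min

Convert haul speed to m/min: 33 * 1000/60 = 550 m/min
Haul time = 4817 / 550 = 8.758181818 min
Convert return speed to m/min: 27 * 1000/60 = 450 m/min
Return time = 4817 / 450 = 10.70444444 min
Total cycle time:
= 6.9 + 8.758181818 + 1.5 + 10.70444444 + 1.3
= 29.1626 min


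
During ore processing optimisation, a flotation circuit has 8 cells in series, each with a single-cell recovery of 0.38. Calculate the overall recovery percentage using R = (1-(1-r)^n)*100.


Complement of single-cell recovery:
1 - r = 1 - 0.38 = 0.62
Raise to power n:
(1 - r)^8 = 0.62^8 = 0.02183401056
Overall recovery:
R = (1 - 0.02183401056) * 100
= 97.8166%

97.8166%


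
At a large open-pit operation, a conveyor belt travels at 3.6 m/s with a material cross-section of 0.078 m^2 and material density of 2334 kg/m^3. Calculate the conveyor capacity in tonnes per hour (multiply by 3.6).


2359.3939 t/h

Volumetric flow = speed * area
= 3.6 * 0.078 = 0.2808 m^3/s
Mass flow = volumetric * density
= 0.2808 * 2334 = 655.3872 kg/s
Convert to t/h: multiply by 3.6
Capacity = 655.3872 * 3.6
= 2359.3939 t/h


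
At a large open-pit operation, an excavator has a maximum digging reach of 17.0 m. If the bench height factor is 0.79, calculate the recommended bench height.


Bench height = reach * factor
= 17.0 * 0.79
= 13.43 m

13.43 m


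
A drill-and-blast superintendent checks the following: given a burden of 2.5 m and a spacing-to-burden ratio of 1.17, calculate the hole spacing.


2.925 m

Spacing = burden * ratio
= 2.5 * 1.17
= 2.925 m


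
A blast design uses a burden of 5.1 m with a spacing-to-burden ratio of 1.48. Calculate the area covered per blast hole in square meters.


First, find the spacing:
Spacing = burden * ratio = 5.1 * 1.48
= 7.548 m
Then, calculate the area:
Area = burden * spacing = 5.1 * 7.548
= 38.4948 m^2

38.4948 m^2


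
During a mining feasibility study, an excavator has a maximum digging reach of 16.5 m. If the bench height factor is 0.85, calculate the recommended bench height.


Bench height = reach * factor
= 16.5 * 0.85
= 14.025 m

14.025 m


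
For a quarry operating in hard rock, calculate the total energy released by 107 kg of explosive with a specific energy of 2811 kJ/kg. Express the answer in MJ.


300.777 MJ

Energy = mass * specific_energy / 1000
= 107 * 2811 / 1000
= 300777 / 1000
= 300.777 MJ


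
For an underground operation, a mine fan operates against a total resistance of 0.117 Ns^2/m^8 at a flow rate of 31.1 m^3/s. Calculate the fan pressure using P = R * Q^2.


113.1636 Pa

Compute Q^2:
Q^2 = 31.1^2 = 967.21
Compute pressure:
P = R * Q^2 = 0.117 * 967.21
= 113.1636 Pa


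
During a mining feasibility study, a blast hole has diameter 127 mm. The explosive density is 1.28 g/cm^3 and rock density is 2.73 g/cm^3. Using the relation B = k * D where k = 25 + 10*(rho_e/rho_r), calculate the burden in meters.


First, compute k:
rho_e / rho_r = 1.28 / 2.73 = 0.4688644689
k = 25 + 10 * 0.4688644689 = 29.68864469
Then, compute burden:
B = k * D / 1000 = 29.68864469 * 127 / 1000
= 3770.457875 / 1000
= 3.7705 m

3.7705 m


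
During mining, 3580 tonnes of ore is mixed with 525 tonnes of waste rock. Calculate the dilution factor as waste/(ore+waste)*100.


12.7893%

Total material = ore + waste
= 3580 + 525 = 4105 tonnes
Dilution = waste / total * 100
= 525 / 4105 * 100
= 0.1278928136 * 100
= 12.7893%


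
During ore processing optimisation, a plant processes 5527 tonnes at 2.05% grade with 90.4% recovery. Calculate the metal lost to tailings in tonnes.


10.8771 tonnes

Total metal in feed:
= 5527 * 2.05 / 100 = 113.3035 tonnes
Metal recovered:
= 113.3035 * 90.4 / 100 = 102.426364 tonnes
Metal lost to tailings:
= 113.3035 - 102.426364
= 10.8771 tonnes


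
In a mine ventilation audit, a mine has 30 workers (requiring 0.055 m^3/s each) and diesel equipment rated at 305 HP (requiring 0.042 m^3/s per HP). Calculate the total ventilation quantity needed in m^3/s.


Airflow for workers:
Q_people = 30 * 0.055 = 1.65 m^3/s
Airflow for diesel equipment:
Q_diesel = 305 * 0.042 = 12.81 m^3/s
Total ventilation:
Q_total = 1.65 + 12.81
= 14.46 m^3/s

14.46 m^3/s


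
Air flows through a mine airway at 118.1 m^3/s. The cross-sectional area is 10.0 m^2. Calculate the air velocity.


Velocity = flow rate / cross-sectional area
= 118.1 / 10.0
= 11.81 m/s

11.81 m/s


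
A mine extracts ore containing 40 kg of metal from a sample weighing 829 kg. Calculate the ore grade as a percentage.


4.8251%

Ore grade = (metal mass / ore mass) * 100
= (40 / 829) * 100
= 0.0482509047 * 100
= 4.8251%


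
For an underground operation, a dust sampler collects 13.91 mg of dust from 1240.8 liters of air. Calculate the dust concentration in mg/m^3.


Convert liters to m^3: 1 m^3 = 1000 L
Concentration = mass / volume * 1000
= 13.91 / 1240.8 * 1000
= 0.01121050935 * 1000
= 11.2105 mg/m^3

11.2105 mg/m^3


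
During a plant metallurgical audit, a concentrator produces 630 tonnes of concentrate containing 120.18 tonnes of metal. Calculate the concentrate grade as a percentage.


19.0762%

Grade = (metal in concentrate / concentrate mass) * 100
= (120.18 / 630) * 100
= 0.1907619048 * 100
= 19.0762%


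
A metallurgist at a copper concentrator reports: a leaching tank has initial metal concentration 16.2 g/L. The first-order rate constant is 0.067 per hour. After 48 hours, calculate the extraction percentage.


95.9885%

Compute the exponent:
-k * t = -0.067 * 48 = -3.216
Remaining concentration:
C = 16.2 * exp(-3.216)
= 16.2 * 0.04011519856
= 0.6498662167 g/L
Extracted = 16.2 - 0.6498662167 = 15.55013378 g/L
Extraction % = 15.55013378 / 16.2 * 100
= 95.9885%


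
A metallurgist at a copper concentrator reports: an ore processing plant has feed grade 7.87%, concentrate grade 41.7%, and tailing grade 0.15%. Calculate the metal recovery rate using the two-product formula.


Using the two-product formula:
R = 100 * c * (f - t) / (f * (c - t))
Numerator = 100 * 41.7 * (7.87 - 0.15)
= 100 * 41.7 * 7.72
= 32192.4
Denominator = 7.87 * (41.7 - 0.15)
= 7.87 * 41.55
= 326.9985
R = 32192.4 / 326.9985
= 98.4482%

98.4482%


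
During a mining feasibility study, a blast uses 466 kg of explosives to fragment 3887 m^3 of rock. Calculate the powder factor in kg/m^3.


0.1199 kg/m^3

Powder factor = explosive mass / rock volume
= 466 / 3887
= 0.1199 kg/m^3


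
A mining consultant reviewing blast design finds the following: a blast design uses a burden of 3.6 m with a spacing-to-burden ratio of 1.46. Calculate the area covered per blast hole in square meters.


18.9216 m^2

First, find the spacing:
Spacing = burden * ratio = 3.6 * 1.46
= 5.256 m
Then, calculate the area:
Area = burden * spacing = 3.6 * 5.256
= 18.9216 m^2


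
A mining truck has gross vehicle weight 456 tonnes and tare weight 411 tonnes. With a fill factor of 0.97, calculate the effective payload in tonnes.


43.65 tonnes

Maximum payload = gross - tare
= 456 - 411 = 45 tonnes
Effective payload = max payload * fill factor
= 45 * 0.97
= 43.65 tonnes


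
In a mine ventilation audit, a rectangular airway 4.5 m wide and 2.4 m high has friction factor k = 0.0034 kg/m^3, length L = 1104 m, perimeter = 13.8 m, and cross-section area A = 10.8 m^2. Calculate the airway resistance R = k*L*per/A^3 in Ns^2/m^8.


Compute the numerator:
k * L * per = 0.0034 * 1104 * 13.8
= 51.79968
Compute the denominator:
A^3 = 10.8^3 = 1259.712
Resistance:
R = 51.79968 / 1259.712
= 0.0411 Ns^2/m^8

0.0411 Ns^2/m^8


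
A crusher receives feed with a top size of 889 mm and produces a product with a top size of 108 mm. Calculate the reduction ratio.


Reduction ratio = feed size / product size
= 889 / 108
= 8.2315

8.2315


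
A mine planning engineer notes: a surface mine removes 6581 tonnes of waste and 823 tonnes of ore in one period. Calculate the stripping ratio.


7.9964

Stripping ratio = waste tonnage / ore tonnage
= 6581 / 823
= 7.9964


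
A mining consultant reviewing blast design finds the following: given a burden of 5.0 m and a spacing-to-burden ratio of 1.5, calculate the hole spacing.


7.5 m

Spacing = burden * ratio
= 5.0 * 1.5
= 7.5 m


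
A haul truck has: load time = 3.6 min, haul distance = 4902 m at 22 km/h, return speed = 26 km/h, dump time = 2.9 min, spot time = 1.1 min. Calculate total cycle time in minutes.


Convert haul speed to m/min: 22 * 1000/60 = 366.6666667 m/min
Haul time = 4902 / 366.6666667 = 13.36909091 min
Convert return speed to m/min: 26 * 1000/60 = 433.3333333 m/min
Return time = 4902 / 433.3333333 = 11.31230769 min
Total cycle time:
= 3.6 + 13.36909091 + 2.9 + 11.31230769 + 1.1
= 32.2814 min

32.2814 min


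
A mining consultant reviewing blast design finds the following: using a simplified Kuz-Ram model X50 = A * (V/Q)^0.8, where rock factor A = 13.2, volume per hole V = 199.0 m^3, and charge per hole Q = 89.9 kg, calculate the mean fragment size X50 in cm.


Compute V/Q:
V/Q = 199.0 / 89.9 = 2.213570634
Raise to the power 0.8:
(V/Q)^0.8 = 2.213570634^0.8 = 1.888316151
Multiply by A:
X50 = 13.2 * 1.888316151
= 24.9258 cm

24.9258 cm


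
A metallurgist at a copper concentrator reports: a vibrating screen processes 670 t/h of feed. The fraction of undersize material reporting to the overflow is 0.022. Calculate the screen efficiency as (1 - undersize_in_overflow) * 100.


Screen efficiency = (1 - fraction of undersize in overflow) * 100
= (1 - 0.022) * 100
= 0.978 * 100
= 97.8%

97.8%


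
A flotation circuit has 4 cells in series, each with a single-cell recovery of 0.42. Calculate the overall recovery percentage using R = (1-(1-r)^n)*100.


88.6835%

Complement of single-cell recovery:
1 - r = 1 - 0.42 = 0.58
Raise to power n:
(1 - r)^4 = 0.58^4 = 0.11316496
Overall recovery:
R = (1 - 0.11316496) * 100
= 88.6835%


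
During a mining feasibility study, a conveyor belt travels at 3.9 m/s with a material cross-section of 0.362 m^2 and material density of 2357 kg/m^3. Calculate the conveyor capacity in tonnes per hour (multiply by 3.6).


Volumetric flow = speed * area
= 3.9 * 0.362 = 1.4118 m^3/s
Mass flow = volumetric * density
= 1.4118 * 2357 = 3327.6126 kg/s
Convert to t/h: multiply by 3.6
Capacity = 3327.6126 * 3.6
= 11979.4054 t/h

11979.4054 t/h


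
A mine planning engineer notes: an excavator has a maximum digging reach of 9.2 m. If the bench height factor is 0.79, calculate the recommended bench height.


Bench height = reach * factor
= 9.2 * 0.79
= 7.268 m

7.268 m


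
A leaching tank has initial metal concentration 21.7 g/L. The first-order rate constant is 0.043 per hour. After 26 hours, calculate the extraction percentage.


Compute the exponent:
-k * t = -0.043 * 26 = -1.118
Remaining concentration:
C = 21.7 * exp(-1.118)
= 21.7 * 0.3269330072
= 7.094446256 g/L
Extracted = 21.7 - 7.094446256 = 14.60555374 g/L
Extraction % = 14.60555374 / 21.7 * 100
= 67.3067%

67.3067%


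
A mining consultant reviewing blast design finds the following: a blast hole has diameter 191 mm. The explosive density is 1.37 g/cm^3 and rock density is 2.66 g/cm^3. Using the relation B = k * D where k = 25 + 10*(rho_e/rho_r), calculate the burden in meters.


First, compute k:
rho_e / rho_r = 1.37 / 2.66 = 0.515037594
k = 25 + 10 * 0.515037594 = 30.15037594
Then, compute burden:
B = k * D / 1000 = 30.15037594 * 191 / 1000
= 5758.721805 / 1000
= 5.7587 m

5.7587 m


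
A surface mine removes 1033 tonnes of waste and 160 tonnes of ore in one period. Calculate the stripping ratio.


Stripping ratio = waste tonnage / ore tonnage
= 1033 / 160
= 6.4563

6.4563


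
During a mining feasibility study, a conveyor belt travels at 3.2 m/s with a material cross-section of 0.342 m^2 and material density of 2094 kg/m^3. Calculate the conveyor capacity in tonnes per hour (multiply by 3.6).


8250.025 t/h

Volumetric flow = speed * area
= 3.2 * 0.342 = 1.0944 m^3/s
Mass flow = volumetric * density
= 1.0944 * 2094 = 2291.6736 kg/s
Convert to t/h: multiply by 3.6
Capacity = 2291.6736 * 3.6
= 8250.025 t/h
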